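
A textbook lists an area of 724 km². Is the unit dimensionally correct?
Yes

area has SI base units: m^2
km² reduces to the same SI base units, so it is a valid unit for area.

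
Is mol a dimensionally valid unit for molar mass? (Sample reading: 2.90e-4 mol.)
No

molar mass has SI base units: kg / mol
mol does NOT reduce to kg / mol; a valid unit for molar mass would be e.g. kg/mol.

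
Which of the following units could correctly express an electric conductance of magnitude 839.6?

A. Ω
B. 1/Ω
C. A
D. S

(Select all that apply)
B, D

electric conductance has SI base units: A^2 * s^3 / (kg * m^2)

Checking each option against A^2 * s^3 / (kg * m^2):
  A. Ω: ✗ does not match
  B. 1/Ω: ✓ matches
  C. A: ✗ does not match
  D. S: ✓ matches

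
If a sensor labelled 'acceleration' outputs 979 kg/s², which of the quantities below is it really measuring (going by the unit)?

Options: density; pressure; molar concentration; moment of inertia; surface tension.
surface tension

acceleration should have units dimensionally equivalent to m / s^2 (e.g. m/s²).
The given unit 'kg/s²' reduces to kg / s^2. Of the listed options, that is the dimensionality of surface tension.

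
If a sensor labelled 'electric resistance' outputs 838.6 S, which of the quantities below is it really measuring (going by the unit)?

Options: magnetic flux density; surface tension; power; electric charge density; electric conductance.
electric conductance

electric resistance should have units dimensionally equivalent to kg * m^2 / (A^2 * s^3) (e.g. Ω).
The given unit 'S' reduces to A^2 * s^3 / (kg * m^2). Of the listed options, that is the dimensionality of electric conductance.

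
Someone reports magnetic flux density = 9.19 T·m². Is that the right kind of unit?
No

magnetic flux density has SI base units: kg / (A * s^2)
T·m² does NOT reduce to kg / (A * s^2); a valid unit for magnetic flux density would be e.g. T.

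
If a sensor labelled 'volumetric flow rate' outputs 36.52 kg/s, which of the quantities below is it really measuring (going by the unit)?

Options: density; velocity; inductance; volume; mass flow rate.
mass flow rate

volumetric flow rate should have units dimensionally equivalent to m^3 / s (e.g. m³/s).
The given unit 'kg/s' reduces to kg / s. Of the listed options, that is the dimensionality of mass flow rate.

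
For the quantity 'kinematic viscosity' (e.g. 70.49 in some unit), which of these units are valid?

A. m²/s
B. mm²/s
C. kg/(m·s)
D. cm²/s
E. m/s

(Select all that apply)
A, B, D

kinematic viscosity has SI base units: m^2 / s

Checking each option against m^2 / s:
  A. m²/s: ✓ matches
  B. mm²/s: ✓ matches
  C. kg/(m·s): ✗ does not match
  D. cm²/s: ✓ matches
  E. m/s: ✗ does not match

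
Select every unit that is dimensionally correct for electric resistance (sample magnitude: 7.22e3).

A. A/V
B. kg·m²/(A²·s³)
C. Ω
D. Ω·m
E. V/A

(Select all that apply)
B, C, E

electric resistance has SI base units: kg * m^2 / (A^2 * s^3)

Checking each option against kg * m^2 / (A^2 * s^3):
  A. A/V: ✗ does not match
  B. kg·m²/(A²·s³): ✓ matches
  C. Ω: ✓ matches
  D. Ω·m: ✗ does not match
  E. V/A: ✓ matches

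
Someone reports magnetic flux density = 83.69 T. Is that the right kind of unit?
Yes

magnetic flux density has SI base units: kg / (A * s^2)
T reduces to the same SI base units, so it is a valid unit for magnetic flux density.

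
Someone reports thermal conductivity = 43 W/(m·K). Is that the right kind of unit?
Yes

thermal conductivity has SI base units: kg * m / (s^3 * K)
W/(m·K) reduces to the same SI base units, so it is a valid unit for thermal conductivity.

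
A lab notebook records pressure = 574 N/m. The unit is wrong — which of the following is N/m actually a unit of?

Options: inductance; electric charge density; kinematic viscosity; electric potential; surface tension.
surface tension

pressure should have units dimensionally equivalent to kg / (m * s^2) (e.g. Pa).
The given unit 'N/m' reduces to kg / s^2. Of the listed options, that is the dimensionality of surface tension.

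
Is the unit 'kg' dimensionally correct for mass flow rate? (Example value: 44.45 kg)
No

mass flow rate has SI base units: kg / s
kg does NOT reduce to kg / s; a valid unit for mass flow rate would be e.g. kg/s.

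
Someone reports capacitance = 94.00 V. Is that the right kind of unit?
No

capacitance has SI base units: A^2 * s^4 / (kg * m^2)
V does NOT reduce to A^2 * s^4 / (kg * m^2); a valid unit for capacitance would be e.g. F.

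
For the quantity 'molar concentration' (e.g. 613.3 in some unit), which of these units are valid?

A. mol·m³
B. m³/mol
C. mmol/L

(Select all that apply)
C

molar concentration has SI base units: mol / m^3

Checking each option against mol / m^3:
  A. mol·m³: ✗ does not match
  B. m³/mol: ✗ does not match
  C. mmol/L: ✓ matches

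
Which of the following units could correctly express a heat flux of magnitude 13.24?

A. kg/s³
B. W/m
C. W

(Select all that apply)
A

heat flux has SI base units: kg / s^3

Checking each option against kg / s^3:
  A. kg/s³: ✓ matches
  B. W/m: ✗ does not match
  C. W: ✗ does not match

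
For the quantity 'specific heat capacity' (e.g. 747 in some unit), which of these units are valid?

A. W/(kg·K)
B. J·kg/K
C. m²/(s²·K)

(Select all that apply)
C

specific heat capacity has SI base units: m^2 / (s^2 * K)

Checking each option against m^2 / (s^2 * K):
  A. W/(kg·K): ✗ does not match
  B. J·kg/K: ✗ does not match
  C. m²/(s²·K): ✓ matches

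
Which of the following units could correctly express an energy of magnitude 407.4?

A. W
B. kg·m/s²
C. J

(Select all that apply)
C

energy has SI base units: kg * m^2 / s^2

Checking each option against kg * m^2 / s^2:
  A. W: ✗ does not match
  B. kg·m/s²: ✗ does not match
  C. J: ✓ matches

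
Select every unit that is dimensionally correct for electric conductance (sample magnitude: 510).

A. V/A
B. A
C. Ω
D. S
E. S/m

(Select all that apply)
D

electric conductance has SI base units: A^2 * s^3 / (kg * m^2)

Checking each option against A^2 * s^3 / (kg * m^2):
  A. V/A: ✗ does not match
  B. A: ✗ does not match
  C. Ω: ✗ does not match
  D. S: ✓ matches
  E. S/m: ✗ does not match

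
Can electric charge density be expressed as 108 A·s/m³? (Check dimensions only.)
Yes

electric charge density has SI base units: A * s / m^3
A·s/m³ reduces to the same SI base units, so it is a valid unit for electric charge density.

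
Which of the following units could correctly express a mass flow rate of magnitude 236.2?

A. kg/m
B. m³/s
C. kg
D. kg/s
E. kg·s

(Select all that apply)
D

mass flow rate has SI base units: kg / s

Checking each option against kg / s:
  A. kg/m: ✗ does not match
  B. m³/s: ✗ does not match
  C. kg: ✗ does not match
  D. kg/s: ✓ matches
  E. kg·s: ✗ does not match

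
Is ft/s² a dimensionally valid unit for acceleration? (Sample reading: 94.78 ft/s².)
Yes

acceleration has SI base units: m / s^2
ft/s² reduces to the same SI base units, so it is a valid unit for acceleration.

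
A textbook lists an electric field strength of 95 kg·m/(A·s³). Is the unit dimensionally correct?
Yes

electric field strength has SI base units: kg * m / (A * s^3)
kg·m/(A·s³) reduces to the same SI base units, so it is a valid unit for electric field strength.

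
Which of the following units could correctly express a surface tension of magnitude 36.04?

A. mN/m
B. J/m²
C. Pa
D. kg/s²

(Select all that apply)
A, B, D

surface tension has SI base units: kg / s^2

Checking each option against kg / s^2:
  A. mN/m: ✓ matches
  B. J/m²: ✓ matches
  C. Pa: ✗ does not match
  D. kg/s²: ✓ matches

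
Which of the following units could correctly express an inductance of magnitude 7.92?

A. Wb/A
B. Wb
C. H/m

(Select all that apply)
A

inductance has SI base units: kg * m^2 / (A^2 * s^2)

Checking each option against kg * m^2 / (A^2 * s^2):
  A. Wb/A: ✓ matches
  B. Wb: ✗ does not match
  C. H/m: ✗ does not match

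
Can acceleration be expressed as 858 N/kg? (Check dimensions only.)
Yes

acceleration has SI base units: m / s^2
N/kg reduces to the same SI base units, so it is a valid unit for acceleration.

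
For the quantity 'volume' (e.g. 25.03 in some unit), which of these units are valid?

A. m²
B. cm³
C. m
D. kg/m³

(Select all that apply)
B

volume has SI base units: m^3

Checking each option against m^3:
  A. m²: ✗ does not match
  B. cm³: ✓ matches
  C. m: ✗ does not match
  D. kg/m³: ✗ does not match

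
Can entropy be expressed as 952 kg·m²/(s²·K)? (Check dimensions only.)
Yes

entropy has SI base units: kg * m^2 / (s^2 * K)
kg·m²/(s²·K) reduces to the same SI base units, so it is a valid unit for entropy.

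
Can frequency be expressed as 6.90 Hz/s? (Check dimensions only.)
No

frequency has SI base units: 1 / s
Hz/s does NOT reduce to 1 / s; a valid unit for frequency would be e.g. Hz.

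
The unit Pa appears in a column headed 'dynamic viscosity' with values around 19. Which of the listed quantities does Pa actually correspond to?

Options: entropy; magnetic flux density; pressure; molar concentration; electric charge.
pressure

dynamic viscosity should have units dimensionally equivalent to kg / (m * s) (e.g. Pa·s).
The given unit 'Pa' reduces to kg / (m * s^2). Of the listed options, that is the dimensionality of pressure.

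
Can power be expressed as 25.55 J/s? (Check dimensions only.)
Yes

power has SI base units: kg * m^2 / s^3
J/s reduces to the same SI base units, so it is a valid unit for power.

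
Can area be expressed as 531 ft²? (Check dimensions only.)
Yes

area has SI base units: m^2
ft² reduces to the same SI base units, so it is a valid unit for area.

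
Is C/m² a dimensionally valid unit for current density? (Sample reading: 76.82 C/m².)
No

current density has SI base units: A / m^2
C/m² does NOT reduce to A / m^2; a valid unit for current density would be e.g. A/m².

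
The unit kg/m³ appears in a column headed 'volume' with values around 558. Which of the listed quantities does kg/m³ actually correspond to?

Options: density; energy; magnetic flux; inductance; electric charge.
density

volume should have units dimensionally equivalent to m^3 (e.g. m³).
The given unit 'kg/m³' reduces to kg / m^3. Of the listed options, that is the dimensionality of density.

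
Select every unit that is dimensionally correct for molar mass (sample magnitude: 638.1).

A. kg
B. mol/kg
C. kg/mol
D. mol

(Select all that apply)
C

molar mass has SI base units: kg / mol

Checking each option against kg / mol:
  A. kg: ✗ does not match
  B. mol/kg: ✗ does not match
  C. kg/mol: ✓ matches
  D. mol: ✗ does not match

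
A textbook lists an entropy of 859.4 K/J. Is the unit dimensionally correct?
No

entropy has SI base units: kg * m^2 / (s^2 * K)
K/J does NOT reduce to kg * m^2 / (s^2 * K); a valid unit for entropy would be e.g. J/K.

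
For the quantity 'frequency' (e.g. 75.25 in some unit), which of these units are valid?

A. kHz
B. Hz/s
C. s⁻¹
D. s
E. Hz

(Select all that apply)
A, C, E

frequency has SI base units: 1 / s

Checking each option against 1 / s:
  A. kHz: ✓ matches
  B. Hz/s: ✗ does not match
  C. s⁻¹: ✓ matches
  D. s: ✗ does not match
  E. Hz: ✓ matches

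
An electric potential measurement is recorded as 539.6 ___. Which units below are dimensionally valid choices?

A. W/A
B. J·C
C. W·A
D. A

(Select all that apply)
A

electric potential has SI base units: kg * m^2 / (A * s^3)

Checking each option against kg * m^2 / (A * s^3):
  A. W/A: ✓ matches
  B. J·C: ✗ does not match
  C. W·A: ✗ does not match
  D. A: ✗ does not match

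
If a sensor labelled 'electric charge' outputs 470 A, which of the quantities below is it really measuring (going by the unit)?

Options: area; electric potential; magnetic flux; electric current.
electric current

electric charge should have units dimensionally equivalent to A * s (e.g. C).
The given unit 'A' reduces to A. Of the listed options, that is the dimensionality of electric current.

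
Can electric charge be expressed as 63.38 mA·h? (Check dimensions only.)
Yes

electric charge has SI base units: A * s
mA·h reduces to the same SI base units, so it is a valid unit for electric charge.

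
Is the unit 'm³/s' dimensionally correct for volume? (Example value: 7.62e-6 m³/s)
No

volume has SI base units: m^3
m³/s does NOT reduce to m^3; a valid unit for volume would be e.g. m³.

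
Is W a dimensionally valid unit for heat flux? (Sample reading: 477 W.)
No

heat flux has SI base units: kg / s^3
W does NOT reduce to kg / s^3; a valid unit for heat flux would be e.g. W/m².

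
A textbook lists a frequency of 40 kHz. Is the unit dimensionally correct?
Yes

frequency has SI base units: 1 / s
kHz reduces to the same SI base units, so it is a valid unit for frequency.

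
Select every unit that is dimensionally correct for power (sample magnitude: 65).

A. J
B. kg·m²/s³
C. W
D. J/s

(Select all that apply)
B, C, D

power has SI base units: kg * m^2 / s^3

Checking each option against kg * m^2 / s^3:
  A. J: ✗ does not match
  B. kg·m²/s³: ✓ matches
  C. W: ✓ matches
  D. J/s: ✓ matches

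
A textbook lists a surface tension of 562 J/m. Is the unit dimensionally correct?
No

surface tension has SI base units: kg / s^2
J/m does NOT reduce to kg / s^2; a valid unit for surface tension would be e.g. N/m.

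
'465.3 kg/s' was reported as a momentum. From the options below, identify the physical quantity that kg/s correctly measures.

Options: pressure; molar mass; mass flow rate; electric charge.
mass flow rate

momentum should have units dimensionally equivalent to kg * m / s (e.g. kg·m/s).
The given unit 'kg/s' reduces to kg / s. Of the listed options, that is the dimensionality of mass flow rate.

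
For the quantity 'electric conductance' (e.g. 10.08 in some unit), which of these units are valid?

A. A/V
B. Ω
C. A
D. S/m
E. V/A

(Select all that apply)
A

electric conductance has SI base units: A^2 * s^3 / (kg * m^2)

Checking each option against A^2 * s^3 / (kg * m^2):
  A. A/V: ✓ matches
  B. Ω: ✗ does not match
  C. A: ✗ does not match
  D. S/m: ✗ does not match
  E. V/A: ✗ does not match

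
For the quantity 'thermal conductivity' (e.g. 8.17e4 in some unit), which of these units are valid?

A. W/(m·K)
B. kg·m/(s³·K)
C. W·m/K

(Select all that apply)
A, B

thermal conductivity has SI base units: kg * m / (s^3 * K)

Checking each option against kg * m / (s^3 * K):
  A. W/(m·K): ✓ matches
  B. kg·m/(s³·K): ✓ matches
  C. W·m/K: ✗ does not match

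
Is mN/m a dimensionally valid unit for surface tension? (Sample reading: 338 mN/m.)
Yes

surface tension has SI base units: kg / s^2
mN/m reduces to the same SI base units, so it is a valid unit for surface tension.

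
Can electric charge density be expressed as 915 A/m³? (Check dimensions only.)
No

electric charge density has SI base units: A * s / m^3
A/m³ does NOT reduce to A * s / m^3; a valid unit for electric charge density would be e.g. C/m³.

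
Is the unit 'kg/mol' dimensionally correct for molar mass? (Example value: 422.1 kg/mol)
Yes

molar mass has SI base units: kg / mol
kg/mol reduces to the same SI base units, so it is a valid unit for molar mass.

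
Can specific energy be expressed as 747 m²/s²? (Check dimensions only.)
Yes

specific energy has SI base units: m^2 / s^2
m²/s² reduces to the same SI base units, so it is a valid unit for specific energy.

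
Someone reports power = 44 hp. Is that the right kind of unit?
Yes

power has SI base units: kg * m^2 / s^3
hp reduces to the same SI base units, so it is a valid unit for power.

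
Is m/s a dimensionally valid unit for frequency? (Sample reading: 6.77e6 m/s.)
No

frequency has SI base units: 1 / s
m/s does NOT reduce to 1 / s; a valid unit for frequency would be e.g. Hz.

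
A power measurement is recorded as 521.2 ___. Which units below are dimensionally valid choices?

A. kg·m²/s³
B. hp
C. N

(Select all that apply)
A, B

power has SI base units: kg * m^2 / s^3

Checking each option against kg * m^2 / s^3:
  A. kg·m²/s³: ✓ matches
  B. hp: ✓ matches
  C. N: ✗ does not match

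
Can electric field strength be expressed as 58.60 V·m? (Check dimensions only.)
No

electric field strength has SI base units: kg * m / (A * s^3)
V·m does NOT reduce to kg * m / (A * s^3); a valid unit for electric field strength would be e.g. V/m.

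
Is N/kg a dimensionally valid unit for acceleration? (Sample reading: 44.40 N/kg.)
Yes

acceleration has SI base units: m / s^2
N/kg reduces to the same SI base units, so it is a valid unit for acceleration.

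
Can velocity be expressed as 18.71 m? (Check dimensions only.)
No

velocity has SI base units: m / s
m does NOT reduce to m / s; a valid unit for velocity would be e.g. m/s.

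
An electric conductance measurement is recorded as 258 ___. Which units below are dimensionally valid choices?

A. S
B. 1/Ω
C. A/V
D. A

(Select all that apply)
A, B, C

electric conductance has SI base units: A^2 * s^3 / (kg * m^2)

Checking each option against A^2 * s^3 / (kg * m^2):
  A. S: ✓ matches
  B. 1/Ω: ✓ matches
  C. A/V: ✓ matches
  D. A: ✗ does not match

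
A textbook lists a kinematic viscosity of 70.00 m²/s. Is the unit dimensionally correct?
Yes

kinematic viscosity has SI base units: m^2 / s
m²/s reduces to the same SI base units, so it is a valid unit for kinematic viscosity.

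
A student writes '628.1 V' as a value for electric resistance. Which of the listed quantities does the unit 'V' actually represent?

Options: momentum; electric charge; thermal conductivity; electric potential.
electric potential

electric resistance should have units dimensionally equivalent to kg * m^2 / (A^2 * s^3) (e.g. Ω).
The given unit 'V' reduces to kg * m^2 / (A * s^3). Of the listed options, that is the dimensionality of electric potential.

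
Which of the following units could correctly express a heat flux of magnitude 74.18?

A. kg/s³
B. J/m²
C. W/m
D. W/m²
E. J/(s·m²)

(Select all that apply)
A, D, E

heat flux has SI base units: kg / s^3

Checking each option against kg / s^3:
  A. kg/s³: ✓ matches
  B. J/m²: ✗ does not match
  C. W/m: ✗ does not match
  D. W/m²: ✓ matches
  E. J/(s·m²): ✓ matches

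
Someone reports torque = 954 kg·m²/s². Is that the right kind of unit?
Yes

torque has SI base units: kg * m^2 / s^2
kg·m²/s² reduces to the same SI base units, so it is a valid unit for torque.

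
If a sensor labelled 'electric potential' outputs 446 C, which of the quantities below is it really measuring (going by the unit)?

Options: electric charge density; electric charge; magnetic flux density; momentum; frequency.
electric charge

electric potential should have units dimensionally equivalent to kg * m^2 / (A * s^3) (e.g. V).
The given unit 'C' reduces to A * s. Of the listed options, that is the dimensionality of electric charge.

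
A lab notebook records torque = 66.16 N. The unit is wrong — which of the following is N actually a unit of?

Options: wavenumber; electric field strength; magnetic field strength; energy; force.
force

torque should have units dimensionally equivalent to kg * m^2 / s^2 (e.g. N·m).
The given unit 'N' reduces to kg * m / s^2. Of the listed options, that is the dimensionality of force.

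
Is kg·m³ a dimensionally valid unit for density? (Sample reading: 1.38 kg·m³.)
No

density has SI base units: kg / m^3
kg·m³ does NOT reduce to kg / m^3; a valid unit for density would be e.g. kg/m³.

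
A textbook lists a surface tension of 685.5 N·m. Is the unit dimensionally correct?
No

surface tension has SI base units: kg / s^2
N·m does NOT reduce to kg / s^2; a valid unit for surface tension would be e.g. N/m.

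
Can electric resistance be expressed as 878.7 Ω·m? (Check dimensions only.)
No

electric resistance has SI base units: kg * m^2 / (A^2 * s^3)
Ω·m does NOT reduce to kg * m^2 / (A^2 * s^3); a valid unit for electric resistance would be e.g. Ω.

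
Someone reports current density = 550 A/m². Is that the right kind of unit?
Yes

current density has SI base units: A / m^2
A/m² reduces to the same SI base units, so it is a valid unit for current density.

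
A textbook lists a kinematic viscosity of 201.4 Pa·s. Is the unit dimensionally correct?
No

kinematic viscosity has SI base units: m^2 / s
Pa·s does NOT reduce to m^2 / s; a valid unit for kinematic viscosity would be e.g. m²/s.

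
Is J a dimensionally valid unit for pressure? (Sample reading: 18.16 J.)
No

pressure has SI base units: kg / (m * s^2)
J does NOT reduce to kg / (m * s^2); a valid unit for pressure would be e.g. Pa.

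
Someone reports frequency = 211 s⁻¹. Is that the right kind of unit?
Yes

frequency has SI base units: 1 / s
s⁻¹ reduces to the same SI base units, so it is a valid unit for frequency.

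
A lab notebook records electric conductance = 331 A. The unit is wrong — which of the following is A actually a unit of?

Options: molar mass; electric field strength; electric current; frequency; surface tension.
electric current

electric conductance should have units dimensionally equivalent to A^2 * s^3 / (kg * m^2) (e.g. S).
The given unit 'A' reduces to A. Of the listed options, that is the dimensionality of electric current.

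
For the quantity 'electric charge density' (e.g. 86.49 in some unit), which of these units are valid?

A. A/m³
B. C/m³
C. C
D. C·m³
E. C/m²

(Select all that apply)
B

electric charge density has SI base units: A * s / m^3

Checking each option against A * s / m^3:
  A. A/m³: ✗ does not match
  B. C/m³: ✓ matches
  C. C: ✗ does not match
  D. C·m³: ✗ does not match
  E. C/m²: ✗ does not match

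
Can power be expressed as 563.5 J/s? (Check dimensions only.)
Yes

power has SI base units: kg * m^2 / s^3
J/s reduces to the same SI base units, so it is a valid unit for power.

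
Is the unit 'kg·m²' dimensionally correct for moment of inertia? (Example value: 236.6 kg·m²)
Yes

moment of inertia has SI base units: kg * m^2
kg·m² reduces to the same SI base units, so it is a valid unit for moment of inertia.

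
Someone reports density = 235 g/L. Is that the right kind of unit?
Yes

density has SI base units: kg / m^3
g/L reduces to the same SI base units, so it is a valid unit for density.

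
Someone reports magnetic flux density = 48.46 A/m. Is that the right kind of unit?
No

magnetic flux density has SI base units: kg / (A * s^2)
A/m does NOT reduce to kg / (A * s^2); a valid unit for magnetic flux density would be e.g. T.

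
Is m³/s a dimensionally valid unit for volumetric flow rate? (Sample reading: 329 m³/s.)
Yes

volumetric flow rate has SI base units: m^3 / s
m³/s reduces to the same SI base units, so it is a valid unit for volumetric flow rate.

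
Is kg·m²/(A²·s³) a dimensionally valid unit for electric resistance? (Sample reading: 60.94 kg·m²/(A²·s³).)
Yes

electric resistance has SI base units: kg * m^2 / (A^2 * s^3)
kg·m²/(A²·s³) reduces to the same SI base units, so it is a valid unit for electric resistance.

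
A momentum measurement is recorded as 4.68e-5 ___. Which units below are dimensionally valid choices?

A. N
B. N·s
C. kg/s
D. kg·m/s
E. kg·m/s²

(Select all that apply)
B, D

momentum has SI base units: kg * m / s

Checking each option against kg * m / s:
  A. N: ✗ does not match
  B. N·s: ✓ matches
  C. kg/s: ✗ does not match
  D. kg·m/s: ✓ matches
  E. kg·m/s²: ✗ does not match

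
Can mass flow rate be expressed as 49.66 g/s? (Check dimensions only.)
Yes

mass flow rate has SI base units: kg / s
g/s reduces to the same SI base units, so it is a valid unit for mass flow rate.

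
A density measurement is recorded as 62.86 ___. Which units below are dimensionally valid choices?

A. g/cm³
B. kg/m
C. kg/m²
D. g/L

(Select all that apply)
A, D

density has SI base units: kg / m^3

Checking each option against kg / m^3:
  A. g/cm³: ✓ matches
  B. kg/m: ✗ does not match
  C. kg/m²: ✗ does not match
  D. g/L: ✓ matches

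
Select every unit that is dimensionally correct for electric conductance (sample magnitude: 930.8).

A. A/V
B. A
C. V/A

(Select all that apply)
A

electric conductance has SI base units: A^2 * s^3 / (kg * m^2)

Checking each option against A^2 * s^3 / (kg * m^2):
  A. A/V: ✓ matches
  B. A: ✗ does not match
  C. V/A: ✗ does not match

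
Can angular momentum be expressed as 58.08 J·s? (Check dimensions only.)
Yes

angular momentum has SI base units: kg * m^2 / s
J·s reduces to the same SI base units, so it is a valid unit for angular momentum.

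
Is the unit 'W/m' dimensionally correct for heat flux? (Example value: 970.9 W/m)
No

heat flux has SI base units: kg / s^3
W/m does NOT reduce to kg / s^3; a valid unit for heat flux would be e.g. W/m².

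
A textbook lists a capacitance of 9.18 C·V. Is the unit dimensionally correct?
No

capacitance has SI base units: A^2 * s^4 / (kg * m^2)
C·V does NOT reduce to A^2 * s^4 / (kg * m^2); a valid unit for capacitance would be e.g. F.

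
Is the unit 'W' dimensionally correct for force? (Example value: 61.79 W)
No

force has SI base units: kg * m / s^2
W does NOT reduce to kg * m / s^2; a valid unit for force would be e.g. N.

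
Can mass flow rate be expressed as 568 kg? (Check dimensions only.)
No

mass flow rate has SI base units: kg / s
kg does NOT reduce to kg / s; a valid unit for mass flow rate would be e.g. kg/s.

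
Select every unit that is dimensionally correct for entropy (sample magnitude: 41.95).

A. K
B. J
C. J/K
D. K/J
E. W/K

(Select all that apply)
C

entropy has SI base units: kg * m^2 / (s^2 * K)

Checking each option against kg * m^2 / (s^2 * K):
  A. K: ✗ does not match
  B. J: ✗ does not match
  C. J/K: ✓ matches
  D. K/J: ✗ does not match
  E. W/K: ✗ does not match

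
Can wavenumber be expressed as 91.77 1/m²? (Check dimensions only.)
No

wavenumber has SI base units: 1 / m
1/m² does NOT reduce to 1 / m; a valid unit for wavenumber would be e.g. 1/m.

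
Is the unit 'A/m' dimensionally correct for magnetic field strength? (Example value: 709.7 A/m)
Yes

magnetic field strength has SI base units: A / m
A/m reduces to the same SI base units, so it is a valid unit for magnetic field strength.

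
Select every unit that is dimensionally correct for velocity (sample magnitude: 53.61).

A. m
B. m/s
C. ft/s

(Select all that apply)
B, C

velocity has SI base units: m / s

Checking each option against m / s:
  A. m: ✗ does not match
  B. m/s: ✓ matches
  C. ft/s: ✓ matches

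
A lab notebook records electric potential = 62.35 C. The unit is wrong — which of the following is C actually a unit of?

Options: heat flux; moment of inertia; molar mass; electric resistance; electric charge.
electric charge

electric potential should have units dimensionally equivalent to kg * m^2 / (A * s^3) (e.g. V).
The given unit 'C' reduces to A * s. Of the listed options, that is the dimensionality of electric charge.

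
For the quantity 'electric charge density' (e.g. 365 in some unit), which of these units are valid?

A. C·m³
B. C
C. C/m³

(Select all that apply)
C

electric charge density has SI base units: A * s / m^3

Checking each option against A * s / m^3:
  A. C·m³: ✗ does not match
  B. C: ✗ does not match
  C. C/m³: ✓ matches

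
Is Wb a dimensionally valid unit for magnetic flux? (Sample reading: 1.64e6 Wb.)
Yes

magnetic flux has SI base units: kg * m^2 / (A * s^2)
Wb reduces to the same SI base units, so it is a valid unit for magnetic flux.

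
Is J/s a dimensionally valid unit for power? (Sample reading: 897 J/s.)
Yes

power has SI base units: kg * m^2 / s^3
J/s reduces to the same SI base units, so it is a valid unit for power.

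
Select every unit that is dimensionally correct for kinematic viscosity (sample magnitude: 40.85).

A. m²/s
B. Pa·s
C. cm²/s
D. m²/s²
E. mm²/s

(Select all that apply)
A, C, E

kinematic viscosity has SI base units: m^2 / s

Checking each option against m^2 / s:
  A. m²/s: ✓ matches
  B. Pa·s: ✗ does not match
  C. cm²/s: ✓ matches
  D. m²/s²: ✗ does not match
  E. mm²/s: ✓ matches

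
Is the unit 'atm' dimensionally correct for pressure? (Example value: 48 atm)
Yes

pressure has SI base units: kg / (m * s^2)
atm reduces to the same SI base units, so it is a valid unit for pressure.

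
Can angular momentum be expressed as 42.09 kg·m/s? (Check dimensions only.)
No

angular momentum has SI base units: kg * m^2 / s
kg·m/s does NOT reduce to kg * m^2 / s; a valid unit for angular momentum would be e.g. kg·m²/s.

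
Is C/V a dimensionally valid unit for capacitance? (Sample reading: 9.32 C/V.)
Yes

capacitance has SI base units: A^2 * s^4 / (kg * m^2)
C/V reduces to the same SI base units, so it is a valid unit for capacitance.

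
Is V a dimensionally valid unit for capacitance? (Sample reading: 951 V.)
No

capacitance has SI base units: A^2 * s^4 / (kg * m^2)
V does NOT reduce to A^2 * s^4 / (kg * m^2); a valid unit for capacitance would be e.g. F.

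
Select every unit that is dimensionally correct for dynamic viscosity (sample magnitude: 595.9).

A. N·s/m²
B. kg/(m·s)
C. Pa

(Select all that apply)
A, B

dynamic viscosity has SI base units: kg / (m * s)

Checking each option against kg / (m * s):
  A. N·s/m²: ✓ matches
  B. kg/(m·s): ✓ matches
  C. Pa: ✗ does not match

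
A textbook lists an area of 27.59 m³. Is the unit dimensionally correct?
No

area has SI base units: m^2
m³ does NOT reduce to m^2; a valid unit for area would be e.g. m².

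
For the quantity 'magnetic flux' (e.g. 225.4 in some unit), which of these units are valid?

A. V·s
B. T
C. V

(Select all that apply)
A

magnetic flux has SI base units: kg * m^2 / (A * s^2)

Checking each option against kg * m^2 / (A * s^2):
  A. V·s: ✓ matches
  B. T: ✗ does not match
  C. V: ✗ does not match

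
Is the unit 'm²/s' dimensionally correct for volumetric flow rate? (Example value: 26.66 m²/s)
No

volumetric flow rate has SI base units: m^3 / s
m²/s does NOT reduce to m^3 / s; a valid unit for volumetric flow rate would be e.g. m³/s.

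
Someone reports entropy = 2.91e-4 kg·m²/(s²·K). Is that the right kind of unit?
Yes

entropy has SI base units: kg * m^2 / (s^2 * K)
kg·m²/(s²·K) reduces to the same SI base units, so it is a valid unit for entropy.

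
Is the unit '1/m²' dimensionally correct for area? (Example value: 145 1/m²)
No

area has SI base units: m^2
1/m² does NOT reduce to m^2; a valid unit for area would be e.g. m².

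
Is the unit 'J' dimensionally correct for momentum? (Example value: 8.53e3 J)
No

momentum has SI base units: kg * m / s
J does NOT reduce to kg * m / s; a valid unit for momentum would be e.g. kg·m/s.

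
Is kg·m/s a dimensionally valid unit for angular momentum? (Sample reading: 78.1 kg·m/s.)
No

angular momentum has SI base units: kg * m^2 / s
kg·m/s does NOT reduce to kg * m^2 / s; a valid unit for angular momentum would be e.g. kg·m²/s.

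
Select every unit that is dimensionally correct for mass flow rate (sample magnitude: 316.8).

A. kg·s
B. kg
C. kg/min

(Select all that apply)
C

mass flow rate has SI base units: kg / s

Checking each option against kg / s:
  A. kg·s: ✗ does not match
  B. kg: ✗ does not match
  C. kg/min: ✓ matches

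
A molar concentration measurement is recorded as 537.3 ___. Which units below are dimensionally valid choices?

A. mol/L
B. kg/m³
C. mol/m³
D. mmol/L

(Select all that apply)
A, C, D

molar concentration has SI base units: mol / m^3

Checking each option against mol / m^3:
  A. mol/L: ✓ matches
  B. kg/m³: ✗ does not match
  C. mol/m³: ✓ matches
  D. mmol/L: ✓ matches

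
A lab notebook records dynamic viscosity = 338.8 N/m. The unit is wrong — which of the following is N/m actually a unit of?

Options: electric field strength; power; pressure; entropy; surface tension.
surface tension

dynamic viscosity should have units dimensionally equivalent to kg / (m * s) (e.g. Pa·s).
The given unit 'N/m' reduces to kg / s^2. Of the listed options, that is the dimensionality of surface tension.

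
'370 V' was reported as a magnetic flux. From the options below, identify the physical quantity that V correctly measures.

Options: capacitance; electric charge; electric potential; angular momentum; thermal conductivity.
electric potential

magnetic flux should have units dimensionally equivalent to kg * m^2 / (A * s^2) (e.g. Wb).
The given unit 'V' reduces to kg * m^2 / (A * s^3). Of the listed options, that is the dimensionality of electric potential.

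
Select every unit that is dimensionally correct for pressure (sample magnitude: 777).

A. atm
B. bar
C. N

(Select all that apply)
A, B

pressure has SI base units: kg / (m * s^2)

Checking each option against kg / (m * s^2):
  A. atm: ✓ matches
  B. bar: ✓ matches
  C. N: ✗ does not match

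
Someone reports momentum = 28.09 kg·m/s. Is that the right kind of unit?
Yes

momentum has SI base units: kg * m / s
kg·m/s reduces to the same SI base units, so it is a valid unit for momentum.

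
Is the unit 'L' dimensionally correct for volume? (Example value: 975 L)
Yes

volume has SI base units: m^3
L reduces to the same SI base units, so it is a valid unit for volume.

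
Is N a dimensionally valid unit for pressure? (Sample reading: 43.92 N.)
No

pressure has SI base units: kg / (m * s^2)
N does NOT reduce to kg / (m * s^2); a valid unit for pressure would be e.g. Pa.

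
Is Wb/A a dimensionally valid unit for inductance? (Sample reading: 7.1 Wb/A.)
Yes

inductance has SI base units: kg * m^2 / (A^2 * s^2)
Wb/A reduces to the same SI base units, so it is a valid unit for inductance.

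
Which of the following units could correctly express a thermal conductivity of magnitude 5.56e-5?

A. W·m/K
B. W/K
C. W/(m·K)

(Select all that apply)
C

thermal conductivity has SI base units: kg * m / (s^3 * K)

Checking each option against kg * m / (s^3 * K):
  A. W·m/K: ✗ does not match
  B. W/K: ✗ does not match
  C. W/(m·K): ✓ matches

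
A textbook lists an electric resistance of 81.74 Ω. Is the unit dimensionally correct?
Yes

electric resistance has SI base units: kg * m^2 / (A^2 * s^3)
Ω reduces to the same SI base units, so it is a valid unit for electric resistance.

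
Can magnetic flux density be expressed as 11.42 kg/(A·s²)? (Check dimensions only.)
Yes

magnetic flux density has SI base units: kg / (A * s^2)
kg/(A·s²) reduces to the same SI base units, so it is a valid unit for magnetic flux density.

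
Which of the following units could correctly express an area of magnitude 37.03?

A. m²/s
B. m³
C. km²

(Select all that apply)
C

area has SI base units: m^2

Checking each option against m^2:
  A. m²/s: ✗ does not match
  B. m³: ✗ does not match
  C. km²: ✓ matches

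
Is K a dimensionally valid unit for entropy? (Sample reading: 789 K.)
No

entropy has SI base units: kg * m^2 / (s^2 * K)
K does NOT reduce to kg * m^2 / (s^2 * K); a valid unit for entropy would be e.g. J/K.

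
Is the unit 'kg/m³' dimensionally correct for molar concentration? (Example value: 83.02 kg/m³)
No

molar concentration has SI base units: mol / m^3
kg/m³ does NOT reduce to mol / m^3; a valid unit for molar concentration would be e.g. mol/m³.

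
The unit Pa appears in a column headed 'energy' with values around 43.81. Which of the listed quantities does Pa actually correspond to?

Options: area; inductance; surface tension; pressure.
pressure

energy should have units dimensionally equivalent to kg * m^2 / s^2 (e.g. J).
The given unit 'Pa' reduces to kg / (m * s^2). Of the listed options, that is the dimensionality of pressure.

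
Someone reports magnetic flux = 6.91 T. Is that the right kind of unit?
No

magnetic flux has SI base units: kg * m^2 / (A * s^2)
T does NOT reduce to kg * m^2 / (A * s^2); a valid unit for magnetic flux would be e.g. Wb.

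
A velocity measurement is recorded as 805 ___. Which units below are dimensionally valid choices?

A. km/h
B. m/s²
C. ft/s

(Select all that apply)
A, C

velocity has SI base units: m / s

Checking each option against m / s:
  A. km/h: ✓ matches
  B. m/s²: ✗ does not match
  C. ft/s: ✓ matches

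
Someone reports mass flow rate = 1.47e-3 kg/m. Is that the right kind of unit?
No

mass flow rate has SI base units: kg / s
kg/m does NOT reduce to kg / s; a valid unit for mass flow rate would be e.g. kg/s.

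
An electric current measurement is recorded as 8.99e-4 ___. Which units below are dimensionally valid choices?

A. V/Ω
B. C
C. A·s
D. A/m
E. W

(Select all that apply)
A

electric current has SI base units: A

Checking each option against A:
  A. V/Ω: ✓ matches
  B. C: ✗ does not match
  C. A·s: ✗ does not match
  D. A/m: ✗ does not match
  E. W: ✗ does not match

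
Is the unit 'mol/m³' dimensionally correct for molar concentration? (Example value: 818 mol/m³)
Yes

molar concentration has SI base units: mol / m^3
mol/m³ reduces to the same SI base units, so it is a valid unit for molar concentration.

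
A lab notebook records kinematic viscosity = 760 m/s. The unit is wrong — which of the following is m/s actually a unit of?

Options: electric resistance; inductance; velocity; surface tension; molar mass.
velocity

kinematic viscosity should have units dimensionally equivalent to m^2 / s (e.g. m²/s).
The given unit 'm/s' reduces to m / s. Of the listed options, that is the dimensionality of velocity.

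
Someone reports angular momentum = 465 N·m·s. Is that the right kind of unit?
Yes

angular momentum has SI base units: kg * m^2 / s
N·m·s reduces to the same SI base units, so it is a valid unit for angular momentum.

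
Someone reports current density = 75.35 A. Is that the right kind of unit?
No

current density has SI base units: A / m^2
A does NOT reduce to A / m^2; a valid unit for current density would be e.g. A/m².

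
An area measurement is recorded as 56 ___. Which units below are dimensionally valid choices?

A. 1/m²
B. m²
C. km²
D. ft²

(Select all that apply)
B, C, D

area has SI base units: m^2

Checking each option against m^2:
  A. 1/m²: ✗ does not match
  B. m²: ✓ matches
  C. km²: ✓ matches
  D. ft²: ✓ matches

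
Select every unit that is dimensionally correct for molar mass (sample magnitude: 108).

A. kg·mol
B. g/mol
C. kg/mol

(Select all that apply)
B, C

molar mass has SI base units: kg / mol

Checking each option against kg / mol:
  A. kg·mol: ✗ does not match
  B. g/mol: ✓ matches
  C. kg/mol: ✓ matches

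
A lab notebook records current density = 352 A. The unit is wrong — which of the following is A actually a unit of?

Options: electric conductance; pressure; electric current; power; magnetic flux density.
electric current

current density should have units dimensionally equivalent to A / m^2 (e.g. A/m²).
The given unit 'A' reduces to A. Of the listed options, that is the dimensionality of electric current.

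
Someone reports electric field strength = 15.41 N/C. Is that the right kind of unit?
Yes

electric field strength has SI base units: kg * m / (A * s^3)
N/C reduces to the same SI base units, so it is a valid unit for electric field strength.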